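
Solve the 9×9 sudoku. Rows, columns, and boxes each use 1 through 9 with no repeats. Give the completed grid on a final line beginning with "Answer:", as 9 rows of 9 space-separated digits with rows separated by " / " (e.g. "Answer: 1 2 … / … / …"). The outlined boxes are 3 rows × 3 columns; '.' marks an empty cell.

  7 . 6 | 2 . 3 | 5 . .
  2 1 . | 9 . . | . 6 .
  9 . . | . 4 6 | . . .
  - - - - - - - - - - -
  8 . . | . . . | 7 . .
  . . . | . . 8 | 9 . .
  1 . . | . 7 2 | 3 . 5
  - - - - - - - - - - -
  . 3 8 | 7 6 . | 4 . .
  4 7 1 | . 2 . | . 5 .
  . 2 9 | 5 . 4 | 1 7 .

Step 1. [r6c3∈{4}] nothing but 4 survives at r6c3 ⇒ r6c3=4.
Step 2. [r2c7∈{8}] r2c7 is down to just 8. So r2c7=8.
Step 3. [r2c9∈{3,4,7}] r2c9 is the only open cell in row 2 admitting 4. So r2c9=4.
Step 4. [r5c1∈{3,5,6}] r5c1 is the only open cell in col 1 admitting 3, so r5c1=3.
Step 5. [r4c5∈{1,3,5,9}] r4c5 is the only open cell in col 5 admitting 9, so r4c5=9.
Step 6. [r3c8∈{1,2,3}] across col 8, 3 lands solely at r3c8. So r3c8=3.
Step 7. [r4c4∈{1,3,4,6}] row 4 places 3 nowhere but r4c4, so r4c4=3.
Step 8. [r3c3∈{5}] r3c3 has the single candidate 5 ⇒ r3c3=5.
Step 9. [r8c9∈{3,6,8,9}] row 8 places 3 nowhere but r8c9. So r8c9=3.
Step 10. [r4c8∈{1,2,4}] in row 4, 4 fits only at r4c8, so r4c8=4.
Step 11. [r7c6∈{1,9}] row 7 places 1 nowhere but r7c6, so r7c6=1.
Step 12. [r4c9∈{1,2,6}] in row 4, 1 fits only at r4c9, so r4c9=1.
Step 13. [r5c9∈{2,6}] 6 has one home in box 6: r5c9 ⇒ r5c9=6.
Step 14. [r4c6∈{5}] r4c6's peers cover all but 5, so r4c6=5.
Step 15. [r3c4∈{1,8}] in row 3, 1 fits only at r3c4, so r3c4=1.
Step 16. [r1c5∈{8}] only 8 remains possible at r1c5, so r1c5=8.
Step 17. [r1c9∈{9}] r1c9 is down to just 9. So r1c9=9.
Step 18. [r7c9∈{2}] only 2 remains possible at r7c9 ⇒ r7c9=2.
Step 19. [r6c2∈{6,9}] r6c2 is the only open cell in row 6 admitting 9. So r6c2=9.
Step 20. [r5c3∈{2,7}] row 5 places 7 nowhere but r5c3 ⇒ r5c3=7.
Step 21. [r9c5∈{3}] nothing but 3 survives at r9c5, so r9c5=3.
Step 22. [r3c7∈{2}] r3c7 is down to just 2 ⇒ r3c7=2.
Step 23. [r4c3∈{2}] r4c3's peers cover all but 2 ⇒ r4c3=2.
Step 24. [r6c4∈{6}] r6c4 has the single candidate 6 ⇒ r6c4=6.
Step 25. [r5c5∈{1}] nothing but 1 survives at r5c5. So r5c5=1.
Step 26. [r2c6∈{7}] r2c6 has the single candidate 7. So r2c6=7.
Step 27. [r6c8∈{8}] only 8 remains possible at r6c8 ⇒ r6c8=8.
Step 28. [r3c2∈{8}] r3c2 is down to just 8, so r3c2=8.
Step 29. [r9c9∈{8}] only 8 remains possible at r9c9, so r9c9=8.
Step 30. [r8c7∈{6}] r8c7 has the single candidate 6. So r8c7=6.
Step 31. [r2c5∈{5}] nothing but 5 survives at r2c5. So r2c5=5.
Step 32. [r8c6∈{9}] r8c6 has the single candidate 9 ⇒ r8c6=9.
Step 33. [r2c3∈{3}] r2c3's peers cover all but 3, so r2c3=3.
Step 34. [r3c9∈{7}] r3c9's peers cover all but 7 ⇒ r3c9=7.
Step 35. [r1c8∈{1}] r1c8 has the single candidate 1 ⇒ r1c8=1.
Step 36. [r5c4∈{4}] r5c4's peers cover all but 4, so r5c4=4.
Step 37. [r5c2∈{5}] r5c2 has the single candidate 5. So r5c2=5.
Step 38. [r4c2∈{6}] r4c2's peers cover all but 6 ⇒ r4c2=6.
Step 39. [r8c4∈{8}] only 8 remains possible at r8c4 ⇒ r8c4=8.
Step 40. [r7c8∈{9}] r7c8's peers cover all but 9 ⇒ r7c8=9.
Step 41. [r5c8∈{2}] nothing but 2 survives at r5c8, so r5c8=2.
Step 42. [r7c1∈{5}] r7c1 is down to just 5 ⇒ r7c1=5.
Step 43. [r1c2∈{4}] only 4 remains possible at r1c2. So r1c2=4.
Step 44. [r9c1∈{6}] r9c1 is down to just 6 ⇒ r9c1=6.

Answer: 7 4 6 2 8 3 5 1 9 / 2 1 3 9 5 7 8 6 4 / 9 8 5 1 4 6 2 3 7 / 8 6 2 3 9 5 7 4 1 / 3 5 7 4 1 8 9 2 6 / 1 9 4 6 7 2 3 8 5 / 5 3 8 7 6 1 4 9 2 / 4 7 1 8 2 9 6 5 3 / 6 2 9 5 3 4 1 7 8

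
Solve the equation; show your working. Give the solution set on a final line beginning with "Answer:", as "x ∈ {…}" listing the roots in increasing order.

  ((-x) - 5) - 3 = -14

Step 1. [((-x) - 5) - 3 = -14] the outer -3 inverts by adding 3. So sub: (-x) - 5 = -11.
Step 2. [(-x) - 5 = -11] -5 is outermost — add 5 both sides ⇒ sub: -x = -6.
Step 3. [-x = -6] LHS negated; negate both sides. So neg: x = 6.

Answer: x ∈ {6}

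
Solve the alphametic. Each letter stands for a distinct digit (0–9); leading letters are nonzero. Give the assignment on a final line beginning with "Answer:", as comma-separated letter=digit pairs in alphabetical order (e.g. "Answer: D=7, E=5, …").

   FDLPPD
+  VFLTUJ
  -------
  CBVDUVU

Step 1. [col 1: D + J ≡ U (mod 10)] D=3 is one option consistent with column 1 (D + J ≡ U (mod 10), carry-in 0) — take it ⇒ D=3.
Step 2. [C] the sum has 7 digits but both addends have 6; that extra leading digit C is the final carry, namely 1. So C=1.
Step 3. [col 1: D + J ≡ U (mod 10)] J=7 is one option consistent with column 1 (D + J ≡ U (mod 10), carry-in 0) — take it, so J=7.
Step 4. [col 1: D + J ≡ U (mod 10)] in column 1 we have D+J≡U with carry-in 0; given D=3, J=7 and digits 1,3,7 already taken and all letters distinct, that pins U to 0 ⇒ U=0.
Step 5. [col 2: P + U ≡ V (mod 10)] several values work for P in column 2 (P + U ≡ V (mod 10), carry-in 1); try P=8, so P=8.
Step 6. [col 2: P + U ≡ V (mod 10)] in column 2 we have P+U≡V with carry-in 1; given P=8, U=0 and digits 0,1,3,7,8 already taken and all letters distinct, that pins V to 9 ⇒ V=9.
Step 7. [col 3: P + T ≡ U (mod 10)] column 3 reads P+T+carry(0)=U with P=8, U=0; with digits 0,1,3,7,8,9 already taken and all letters distinct, the only value for T is 2. So T=2.
Step 8. [col 4: L + L ≡ D (mod 10)] in column 4 we have L+L≡D with carry-in 1; given D=3 and digits 0,1,2,3,7,8,9 already taken and all letters distinct, that pins L to 6. So L=6.
Step 9. [col 5: D + F ≡ V (mod 10)] in column 5 we have D+F≡V with carry-in 1; given D=3, V=9 and digits 0,1,2,3,6,7,8,9 already taken and all letters distinct, that pins F to 5 ⇒ F=5.
Step 10. [col 6: F + V ≡ B (mod 10)] in column 6 we have F+V≡B with carry-in 0; given F=5, V=9 and digits 0,1,2,3,5,6,7,8,9 already taken and all letters distinct, that pins B to 4, so B=4.

Answer: B=4, C=1, D=3, F=5, J=7, L=6, P=8, T=2, U=0, V=9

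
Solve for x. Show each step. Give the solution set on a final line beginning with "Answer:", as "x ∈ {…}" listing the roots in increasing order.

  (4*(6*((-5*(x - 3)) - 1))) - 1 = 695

Step 1. [(4*(6*((-5*(x - 3)) - 1))) - 1 = 695] -1 is outermost — add 1 both sides. So sub: 4*(6*((-5*(x - 3)) - 1)) = 696.
Step 2. [4*(6*((-5*(x - 3)) - 1)) = 696] 4 out front; divide by 4, so div: 6*((-5*(x - 3)) - 1) = 174.
Step 3. [6*((-5*(x - 3)) - 1) = 174] LHS = 6·(…); ÷6 both sides, so div: (-5*(x - 3)) - 1 = 29.
Step 4. [(-5*(x - 3)) - 1 = 29] 1 comes off first (add 1). So sub: -5*(x - 3) = 30.
Step 5. [-5*(x - 3) = 30] divide by the outer -5. So div: x - 3 = -6.
Step 6. [x - 3 = -6] peel the -3: add 3 from each side, so sub: x = -3.

Answer: x ∈ {-3}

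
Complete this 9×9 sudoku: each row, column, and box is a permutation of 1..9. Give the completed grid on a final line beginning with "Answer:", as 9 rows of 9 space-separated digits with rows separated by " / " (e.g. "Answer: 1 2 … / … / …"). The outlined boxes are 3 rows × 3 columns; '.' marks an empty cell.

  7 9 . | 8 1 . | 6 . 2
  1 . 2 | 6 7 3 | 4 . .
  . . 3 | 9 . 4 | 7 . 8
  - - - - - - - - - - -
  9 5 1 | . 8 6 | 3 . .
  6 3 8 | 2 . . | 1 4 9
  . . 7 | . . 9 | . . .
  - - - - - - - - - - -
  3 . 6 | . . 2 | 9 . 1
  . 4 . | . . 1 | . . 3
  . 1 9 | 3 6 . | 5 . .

Step 1. [r5c5∈{5}] r5c5 has the single candidate 5 ⇒ r5c5=5.
Step 2. [r4c8∈{2,7}] 2 has one home in row 4: r4c8. So r4c8=2.
Step 3. [r4c4∈{4,7}] across row 4, 4 lands solely at r4c4. So r4c4=4.
Step 4. [r2c9∈{5}] nothing but 5 survives at r2c9 ⇒ r2c9=5.
Step 5. [r9c1∈{2,8}] 2 has one home in row 9: r9c1. So r9c1=2.
Step 6. [r8c1∈{5,8}] r8c1 is the only open cell in col 1 admitting 8 ⇒ r8c1=8.
Step 7. [r7c8∈{7,8}] 8 has one home in row 7: r7c8. So r7c8=8.
Step 8. [r9c8∈{7}] r9c8's peers cover all but 7, so r9c8=7.
Step 9. [r8c3∈{5}] r8c3 is down to just 5 ⇒ r8c3=5.
Step 10. [r8c4∈{7}] nothing but 7 survives at r8c4. So r8c4=7.
Step 11. [r8c8∈{6}] r8c8 has the single candidate 6 ⇒ r8c8=6.
Step 12. [r5c6∈{7}] r5c6's peers cover all but 7. So r5c6=7.
Step 13. [r9c6∈{8}] r9c6's peers cover all but 8 ⇒ r9c6=8.
Step 14. [r7c4∈{5}] r7c4 is down to just 5 ⇒ r7c4=5.
Step 15. [r4c9∈{7}] r4c9 has the single candidate 7 ⇒ r4c9=7.
Step 16. [r1c8∈{3}] only 3 remains possible at r1c8, so r1c8=3.
Step 17. [r6c8∈{5}] r6c8's peers cover all but 5. So r6c8=5.
Step 18. [r6c7∈{8}] only 8 remains possible at r6c7 ⇒ r6c7=8.
Step 19. [r6c5∈{3}] only 3 remains possible at r6c5 ⇒ r6c5=3.
Step 20. [r8c7∈{2}] r8c7 is down to just 2. So r8c7=2.
Step 21. [r6c2∈{2}] nothing but 2 survives at r6c2 ⇒ r6c2=2.
Step 22. [r6c1∈{4}] r6c1 has the single candidate 4, so r6c1=4.
Step 23. [r8c5∈{9}] r8c5 is down to just 9, so r8c5=9.
Step 24. [r6c9∈{6}] nothing but 6 survives at r6c9. So r6c9=6.
Step 25. [r3c2∈{6}] r3c2's peers cover all but 6, so r3c2=6.
Step 26. [r2c2∈{8}] r2c2's peers cover all but 8. So r2c2=8.
Step 27. [r2c8∈{9}] r2c8 has the single candidate 9, so r2c8=9.
Step 28. [r6c4∈{1}] nothing but 1 survives at r6c4. So r6c4=1.
Step 29. [r3c1∈{5}] only 5 remains possible at r3c1 ⇒ r3c1=5.
Step 30. [r3c8∈{1}] only 1 remains possible at r3c8, so r3c8=1.
Step 31. [r9c9∈{4}] r9c9 is down to just 4 ⇒ r9c9=4.
Step 32. [r1c3∈{4}] only 4 remains possible at r1c3. So r1c3=4.
Step 33. [r7c5∈{4}] only 4 remains possible at r7c5, so r7c5=4.
Step 34. [r1c6∈{5}] r1c6 has the single candidate 5 ⇒ r1c6=5.
Step 35. [r7c2∈{7}] r7c2's peers cover all but 7. So r7c2=7.
Step 36. [r3c5∈{2}] r3c5 has the single candidate 2 ⇒ r3c5=2.

Answer: 7 9 4 8 1 5 6 3 2 / 1 8 2 6 7 3 4 9 5 / 5 6 3 9 2 4 7 1 8 / 9 5 1 4 8 6 3 2 7 / 6 3 8 2 5 7 1 4 9 / 4 2 7 1 3 9 8 5 6 / 3 7 6 5 4 2 9 8 1 / 8 4 5 7 9 1 2 6 3 / 2 1 9 3 6 8 5 7 4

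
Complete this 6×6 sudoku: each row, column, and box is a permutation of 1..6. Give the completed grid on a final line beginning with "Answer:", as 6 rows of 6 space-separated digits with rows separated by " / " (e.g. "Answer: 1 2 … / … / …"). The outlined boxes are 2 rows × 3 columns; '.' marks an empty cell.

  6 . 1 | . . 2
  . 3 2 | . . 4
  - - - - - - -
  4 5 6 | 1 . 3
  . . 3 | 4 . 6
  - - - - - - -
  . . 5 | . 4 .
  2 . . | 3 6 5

Step 1. [r6c2∈{1,4}] row 6 places 1 nowhere but r6c2. So r6c2=1.
Step 2. [r1c4∈{5}] r1c4's peers cover all but 5. So r1c4=5.
Step 3. [r3c5∈{2}] only 2 remains possible at r3c5 ⇒ r3c5=2.
Step 4. [r6c3∈{4}] only 4 remains possible at r6c3, so r6c3=4.
Step 5. [r4c5∈{5}] r4c5 is down to just 5. So r4c5=5.
Step 6. [r5c1∈{3}] r5c1 is down to just 3, so r5c1=3.
Step 7. [r4c2∈{2}] r4c2 is down to just 2 ⇒ r4c2=2.
Step 8. [r4c1∈{1}] nothing but 1 survives at r4c1 ⇒ r4c1=1.
Step 9. [r5c4∈{2}] nothing but 2 survives at r5c4 ⇒ r5c4=2.
Step 10. [r1c2∈{4}] r1c2 has the single candidate 4 ⇒ r1c2=4.
Step 11. [r5c6∈{1}] r5c6's peers cover all but 1. So r5c6=1.
Step 12. [r2c1∈{5}] r2c1 has the single candidate 5. So r2c1=5.
Step 13. [r2c5∈{1}] r2c5's peers cover all but 1 ⇒ r2c5=1.
Step 14. [r5c2∈{6}] nothing but 6 survives at r5c2, so r5c2=6.
Step 15. [r2c4∈{6}] nothing but 6 survives at r2c4 ⇒ r2c4=6.
Step 16. [r1c5∈{3}] r1c5 has the single candidate 3 ⇒ r1c5=3.

Answer: 6 4 1 5 3 2 / 5 3 2 6 1 4 / 4 5 6 1 2 3 / 1 2 3 4 5 6 / 3 6 5 2 4 1 / 2 1 4 3 6 5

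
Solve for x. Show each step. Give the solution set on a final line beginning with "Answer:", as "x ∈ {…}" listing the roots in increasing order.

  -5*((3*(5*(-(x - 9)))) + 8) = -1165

Step 1. [-5*((3*(5*(-(x - 9)))) + 8) = -1165] -5·(inner) — divide through by -5. So div: (3*(5*(-(x - 9)))) + 8 = 233.
Step 2. [(3*(5*(-(x - 9)))) + 8 = 233] peel the +8: subtract 8 from each side ⇒ sub: 3*(5*(-(x - 9))) = 225.
Step 3. [3*(5*(-(x - 9))) = 225] divide by the outer 3 ⇒ div: 5*(-(x - 9)) = 75.
Step 4. [5*(-(x - 9)) = 75] divide by the outer 5. So div: -(x - 9) = 15.
Step 5. [-(x - 9) = 15] LHS negated; negate both sides ⇒ neg: x - 9 = -15.
Step 6. [x - 9 = -15] peel the -9: add 9 from each side, so sub: x = -6.

Answer: x ∈ {-6}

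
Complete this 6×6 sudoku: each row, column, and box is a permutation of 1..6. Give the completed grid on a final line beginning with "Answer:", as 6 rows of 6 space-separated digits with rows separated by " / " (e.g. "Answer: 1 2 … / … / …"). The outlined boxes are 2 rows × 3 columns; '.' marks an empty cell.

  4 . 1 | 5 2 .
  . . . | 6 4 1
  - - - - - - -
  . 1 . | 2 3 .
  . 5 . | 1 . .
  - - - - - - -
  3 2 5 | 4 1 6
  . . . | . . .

Step 1. [r4c3∈{2,3,4,6}] across row 4, 3 lands solely at r4c3, so r4c3=3.
Step 2. [r3c3∈{4,6}] 4 has one home in box 3: r3c3 ⇒ r3c3=4.
Step 3. [r3c1∈{6}] only 6 remains possible at r3c1, so r3c1=6.
Step 4. [r1c2∈{3,6}] across row 1, 6 lands solely at r1c2. So r1c2=6.
Step 5. [r6c6∈{2,3,5}] across row 6, 2 lands solely at r6c6, so r6c6=2.
Step 6. [r2c3∈{2}] r2c3 has the single candidate 2, so r2c3=2.
Step 7. [r6c1∈{1}] r6c1's peers cover all but 1 ⇒ r6c1=1.
Step 8. [r4c6∈{4}] only 4 remains possible at r4c6. So r4c6=4.
Step 9. [r1c6∈{3}] r1c6's peers cover all but 3. So r1c6=3.
Step 10. [r6c5∈{5}] r6c5 has the single candidate 5 ⇒ r6c5=5.
Step 11. [r4c1∈{2}] nothing but 2 survives at r4c1 ⇒ r4c1=2.
Step 12. [r6c4∈{3}] r6c4 is down to just 3, so r6c4=3.
Step 13. [r4c5∈{6}] only 6 remains possible at r4c5. So r4c5=6.
Step 14. [r2c2∈{3}] only 3 remains possible at r2c2 ⇒ r2c2=3.
Step 15. [r6c2∈{4}] only 4 remains possible at r6c2, so r6c2=4.
Step 16. [r6c3∈{6}] nothing but 6 survives at r6c3. So r6c3=6.
Step 17. [r2c1∈{5}] only 5 remains possible at r2c1. So r2c1=5.
Step 18. [r3c6∈{5}] nothing but 5 survives at r3c6 ⇒ r3c6=5.

Answer: 4 6 1 5 2 3 / 5 3 2 6 4 1 / 6 1 4 2 3 5 / 2 5 3 1 6 4 / 3 2 5 4 1 6 / 1 4 6 3 5 2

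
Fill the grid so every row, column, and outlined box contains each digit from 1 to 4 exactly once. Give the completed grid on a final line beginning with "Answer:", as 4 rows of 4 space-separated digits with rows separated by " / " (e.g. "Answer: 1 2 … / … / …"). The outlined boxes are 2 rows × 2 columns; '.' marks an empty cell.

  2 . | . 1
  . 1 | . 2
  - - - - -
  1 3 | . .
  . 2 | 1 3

Step 1. [r2c1∈{3,4}] r2c1 is the only open cell in col 1 admitting 3. So r2c1=3.
Step 2. [r2c3∈{4}] r2c3 has the single candidate 4. So r2c3=4.
Step 3. [r1c2∈{4}] r1c2 has the single candidate 4, so r1c2=4.
Step 4. [r3c3∈{2}] r3c3's peers cover all but 2. So r3c3=2.
Step 5. [r1c3∈{3}] only 3 remains possible at r1c3 ⇒ r1c3=3.
Step 6. [r4c1∈{4}] only 4 remains possible at r4c1. So r4c1=4.
Step 7. [r3c4∈{4}] r3c4's peers cover all but 4, so r3c4=4.

Answer: 2 4 3 1 / 3 1 4 2 / 1 3 2 4 / 4 2 1 3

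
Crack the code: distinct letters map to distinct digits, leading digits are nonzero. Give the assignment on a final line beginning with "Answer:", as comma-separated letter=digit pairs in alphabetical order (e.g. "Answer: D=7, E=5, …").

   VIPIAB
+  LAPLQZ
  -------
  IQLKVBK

Step 1. [I] I is the leading digit of a 7-digit sum of two 6-digit numbers; the final carry is exactly 1. So I=1.
Step 2. [col 1: B + Z ≡ K (mod 10)] no forcing yet in column 1 (carry-in 0); K=0 is free and consistent — try it, so K=0.
Step 3. [col 1: B + Z ≡ K (mod 10)] Z=2 is one option consistent with column 1 (B + Z ≡ K (mod 10), carry-in 0) — take it, so Z=2.
Step 4. [col 1: B + Z ≡ K (mod 10)] column 1 reads B+Z+carry(0)=K with Z=2, K=0; with digits 0,1,2 already taken and all letters distinct, the only value for B is 8, so B=8.
Step 5. [col 2: A + Q ≡ B (mod 10)] column 2 (A + Q ≡ B (mod 10), carry-in 1) doesn't pin Q yet; pick Q=3 and continue, so Q=3.
Step 6. [col 2: A + Q ≡ B (mod 10)] column 2 reads A+Q+carry(1)=B with Q=3, B=8; with digits 0,1,2,3,8 already taken and all letters distinct, the only value for A is 4 ⇒ A=4.
Step 7. [col 3: I + L ≡ V (mod 10)] several values work for L in column 3 (I + L ≡ V (mod 10), carry-in 0); try L=6. So L=6.
Step 8. [col 3: I + L ≡ V (mod 10)] column 3: given I=1, L=6, carry-in 0, and digits 0,1,2,3,4,6,8 already taken and all letters distinct, I+L≡V (mod 10) forces V=7, so V=7.
Step 9. [col 4: P + P ≡ K (mod 10)] column 4 reads P+P+carry(0)=K with K=0; with digits 0,1,2,3,4,6,7,8 already taken and all letters distinct, the only value for P is 5. So P=5.

Answer: A=4, B=8, I=1, K=0, L=6, P=5, Q=3, V=7, Z=2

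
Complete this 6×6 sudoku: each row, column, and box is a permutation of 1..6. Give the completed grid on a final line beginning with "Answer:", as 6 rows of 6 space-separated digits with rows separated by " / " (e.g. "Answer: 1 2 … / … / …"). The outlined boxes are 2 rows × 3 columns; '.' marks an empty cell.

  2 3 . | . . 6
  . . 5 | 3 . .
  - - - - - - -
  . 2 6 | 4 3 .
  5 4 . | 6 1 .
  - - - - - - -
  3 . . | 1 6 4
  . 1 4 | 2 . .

Step 1. [r2c1∈{1,4,6}] r2c1 is the only open cell in col 1 admitting 4. So r2c1=4.
Step 2. [r6c5∈{5}] only 5 remains possible at r6c5. So r6c5=5.
Step 3. [r4c6∈{2}] r4c6's peers cover all but 2, so r4c6=2.
Step 4. [r3c6∈{5}] only 5 remains possible at r3c6 ⇒ r3c6=5.
Step 5. [r2c2∈{6}] r2c2 is down to just 6, so r2c2=6.
Step 6. [r1c5∈{4}] r1c5 has the single candidate 4 ⇒ r1c5=4.
Step 7. [r5c2∈{5}] only 5 remains possible at r5c2. So r5c2=5.
Step 8. [r1c3∈{1}] r1c3's peers cover all but 1, so r1c3=1.
Step 9. [r6c6∈{3}] r6c6 has the single candidate 3 ⇒ r6c6=3.
Step 10. [r1c4∈{5}] only 5 remains possible at r1c4, so r1c4=5.
Step 11. [r2c5∈{2}] only 2 remains possible at r2c5, so r2c5=2.
Step 12. [r4c3∈{3}] r4c3 is down to just 3. So r4c3=3.
Step 13. [r5c3∈{2}] r5c3 has the single candidate 2, so r5c3=2.
Step 14. [r2c6∈{1}] r2c6 has the single candidate 1. So r2c6=1.
Step 15. [r6c1∈{6}] r6c1 is down to just 6. So r6c1=6.
Step 16. [r3c1∈{1}] r3c1's peers cover all but 1. So r3c1=1.

Answer: 2 3 1 5 4 6 / 4 6 5 3 2 1 / 1 2 6 4 3 5 / 5 4 3 6 1 2 / 3 5 2 1 6 4 / 6 1 4 2 5 3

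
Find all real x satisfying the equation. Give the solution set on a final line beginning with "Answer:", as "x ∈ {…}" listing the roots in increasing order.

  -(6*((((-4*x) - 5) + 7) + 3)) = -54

Step 1. [-(6*((((-4*x) - 5) + 7) + 3)) = -54] LHS negated; negate both sides, so neg: 6*((((-4*x) - 5) + 7) + 3) = 54.
Step 2. [6*((((-4*x) - 5) + 7) + 3) = 54] 6·(inner) — divide through by 6, so div: (((-4*x) - 5) + 7) + 3 = 9.
Step 3. [(((-4*x) - 5) + 7) + 3 = 9] +3 is outermost — subtract 3 both sides. So sub: ((-4*x) - 5) + 7 = 6.
Step 4. [((-4*x) - 5) + 7 = 6] +7 is outermost — subtract 7 both sides, so sub: (-4*x) - 5 = -1.
Step 5. [(-4*x) - 5 = -1] -5 is outermost — add 5 both sides, so sub: -4*x = 4.
Step 6. [-4*x = 4] divide by the outer -4 ⇒ div: x = -1.

Answer: x ∈ {-1}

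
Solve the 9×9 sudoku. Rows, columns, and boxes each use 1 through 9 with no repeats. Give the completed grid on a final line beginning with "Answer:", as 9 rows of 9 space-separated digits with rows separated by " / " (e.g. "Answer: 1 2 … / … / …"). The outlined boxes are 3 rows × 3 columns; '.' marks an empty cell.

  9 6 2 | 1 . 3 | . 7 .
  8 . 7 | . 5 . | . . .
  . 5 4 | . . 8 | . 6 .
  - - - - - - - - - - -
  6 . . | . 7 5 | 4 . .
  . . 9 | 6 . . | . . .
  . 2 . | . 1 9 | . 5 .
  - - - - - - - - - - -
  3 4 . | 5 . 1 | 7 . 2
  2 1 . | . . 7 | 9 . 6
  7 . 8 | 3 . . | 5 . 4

Step 1. [r5c5∈{2,3,4,8}] 3 has one home in col 5: r5c5. So r5c5=3.
Step 2. [r2c8∈{1,2,3,4,9}] across col 8, 4 lands solely at r2c8. So r2c8=4.
Step 3. [r4c8∈{1,2,3,8,9}] across col 8, 9 lands solely at r4c8, so r4c8=9.
Step 4. [r4c4∈{2,8}] row 4 places 2 nowhere but r4c4, so r4c4=2.
Step 5. [r7c5∈{6,8,9}] 9 has one home in row 7: r7c5, so r7c5=9.
Step 6. [r6c3∈{3}] only 3 remains possible at r6c3. So r6c3=3.
Step 7. [r4c9∈{1,3,8}] r4c9 is the only open cell in row 4 admitting 3 ⇒ r4c9=3.
Step 8. [r6c4∈{4,8}] box 5 places 8 nowhere but r6c4 ⇒ r6c4=8.
Step 9. [r3c1∈{1}] r3c1 is down to just 1. So r3c1=1.
Step 10. [r3c5∈{2}] only 2 remains possible at r3c5. So r3c5=2.
Step 11. [r2c7∈{1,2,3}] in row 2, 2 fits only at r2c7, so r2c7=2.
Step 12. [r5c7∈{1,8}] in col 7, 1 fits only at r5c7 ⇒ r5c7=1.
Step 13. [r7c8∈{8}] r7c8's peers cover all but 8, so r7c8=8.
Step 14. [r5c9∈{7,8}] across box 6, 8 lands solely at r5c9, so r5c9=8.
Step 15. [r2c4∈{9}] r2c4 is down to just 9. So r2c4=9.
Step 16. [r5c1∈{4,5}] 5 has one home in row 5: r5c1, so r5c1=5.
Step 17. [r8c5∈{4,8}] r8c5 is the only open cell in row 8 admitting 8 ⇒ r8c5=8.
Step 18. [r9c6∈{2,6}] r9c6 is the only open cell in row 9 admitting 2. So r9c6=2.
Step 19. [r4c3∈{1}] only 1 remains possible at r4c3. So r4c3=1.
Step 20. [r5c6∈{4}] r5c6 is down to just 4 ⇒ r5c6=4.
Step 21. [r1c7∈{8}] only 8 remains possible at r1c7. So r1c7=8.
Step 22. [r3c9∈{9}] r3c9's peers cover all but 9, so r3c9=9.
Step 23. [r8c3∈{5}] only 5 remains possible at r8c3, so r8c3=5.
Step 24. [r9c8∈{1}] nothing but 1 survives at r9c8. So r9c8=1.
Step 25. [r2c2∈{3}] r2c2 is down to just 3. So r2c2=3.
Step 26. [r2c9∈{1}] nothing but 1 survives at r2c9 ⇒ r2c9=1.
Step 27. [r7c3∈{6}] nothing but 6 survives at r7c3. So r7c3=6.
Step 28. [r8c8∈{3}] only 3 remains possible at r8c8, so r8c8=3.
Step 29. [r6c1∈{4}] r6c1 has the single candidate 4. So r6c1=4.
Step 30. [r1c9∈{5}] r1c9 has the single candidate 5. So r1c9=5.
Step 31. [r5c2∈{7}] nothing but 7 survives at r5c2, so r5c2=7.
Step 32. [r9c2∈{9}] r9c2 is down to just 9. So r9c2=9.
Step 33. [r3c7∈{3}] r3c7 has the single candidate 3. So r3c7=3.
Step 34. [r9c5∈{6}] r9c5 has the single candidate 6, so r9c5=6.
Step 35. [r3c4∈{7}] r3c4 has the single candidate 7. So r3c4=7.
Step 36. [r1c5∈{4}] r1c5 is down to just 4. So r1c5=4.
Step 37. [r2c6∈{6}] r2c6's peers cover all but 6, so r2c6=6.
Step 38. [r4c2∈{8}] r4c2 is down to just 8, so r4c2=8.
Step 39. [r6c7∈{6}] only 6 remains possible at r6c7, so r6c7=6.
Step 40. [r8c4∈{4}] nothing but 4 survives at r8c4 ⇒ r8c4=4.
Step 41. [r6c9∈{7}] nothing but 7 survives at r6c9. So r6c9=7.
Step 42. [r5c8∈{2}] nothing but 2 survives at r5c8, so r5c8=2.

Answer: 9 6 2 1 4 3 8 7 5 / 8 3 7 9 5 6 2 4 1 / 1 5 4 7 2 8 3 6 9 / 6 8 1 2 7 5 4 9 3 / 5 7 9 6 3 4 1 2 8 / 4 2 3 8 1 9 6 5 7 / 3 4 6 5 9 1 7 8 2 / 2 1 5 4 8 7 9 3 6 / 7 9 8 3 6 2 5 1 4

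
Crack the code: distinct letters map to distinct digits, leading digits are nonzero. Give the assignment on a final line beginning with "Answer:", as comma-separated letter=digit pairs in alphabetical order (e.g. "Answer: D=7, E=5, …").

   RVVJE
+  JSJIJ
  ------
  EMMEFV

Step 1. [col 1: E + J ≡ V (mod 10)] no forcing yet in column 1 (carry-in 0); E=1 is free and consistent — try it. So E=1.
Step 2. [col 1: E + J ≡ V (mod 10)] several values work for V in column 1 (E + J ≡ V (mod 10), carry-in 0); try V=6 ⇒ V=6.
Step 3. [col 1: E + J ≡ V (mod 10)] from column 1 (E=1, V=6, carry-in 0, digits 1,6 already taken and all letters distinct): J must equal 5. So J=5.
Step 4. [col 2: J + I ≡ F (mod 10)] no forcing yet in column 2 (carry-in 0); F=7 is free and consistent — try it, so F=7.
Step 5. [col 2: J + I ≡ F (mod 10)] in column 2 we have J+I≡F with carry-in 0; given J=5, F=7 and digits 1,5,6,7 already taken and all letters distinct, that pins I to 2. So I=2.
Step 6. [col 4: V + S ≡ M (mod 10)] column 4: given V=6, carry-in 1, and digits 1,2,5,6,7 already taken and all letters distinct, V+S≡M (mod 10) forces S=3. So S=3.
Step 7. [col 4: V + S ≡ M (mod 10)] from column 4 (V=6, S=3, carry-in 1, digits 1,2,3,5,6,7 already taken and all letters distinct): M must equal 0 ⇒ M=0.
Step 8. [col 5: R + J ≡ M (mod 10)] column 5 reads R+J+carry(1)=M with J=5, M=0; with digits 0,1,2,3,5,6,7 already taken and all letters distinct, the only value for R is 4 ⇒ R=4.

Answer: E=1, F=7, I=2, J=5, M=0, R=4, S=3, V=6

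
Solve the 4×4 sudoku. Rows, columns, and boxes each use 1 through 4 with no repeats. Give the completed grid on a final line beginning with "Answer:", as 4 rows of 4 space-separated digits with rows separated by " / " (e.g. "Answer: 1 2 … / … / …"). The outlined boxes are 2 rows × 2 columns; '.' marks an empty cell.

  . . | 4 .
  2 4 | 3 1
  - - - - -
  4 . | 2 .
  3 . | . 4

Step 1. [r3c2∈{1}] r3c2 has the single candidate 1, so r3c2=1.
Step 2. [r1c1∈{1}] r1c1 is down to just 1. So r1c1=1.
Step 3. [r4c3∈{1}] only 1 remains possible at r4c3 ⇒ r4c3=1.
Step 4. [r4c2∈{2}] nothing but 2 survives at r4c2 ⇒ r4c2=2.
Step 5. [r1c4∈{2}] nothing but 2 survives at r1c4. So r1c4=2.
Step 6. [r3c4∈{3}] only 3 remains possible at r3c4 ⇒ r3c4=3.
Step 7. [r1c2∈{3}] r1c2 is down to just 3 ⇒ r1c2=3.

Answer: 1 3 4 2 / 2 4 3 1 / 4 1 2 3 / 3 2 1 4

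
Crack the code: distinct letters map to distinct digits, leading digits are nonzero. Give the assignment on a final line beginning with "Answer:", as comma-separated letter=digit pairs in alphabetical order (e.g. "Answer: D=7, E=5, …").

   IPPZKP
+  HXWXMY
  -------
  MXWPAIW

Step 1. [col 1: P + Y ≡ W (mod 10)] no forcing yet in column 1 (carry-in 0); P=6 is free and consistent — try it. So P=6.
Step 2. [col 1: P + Y ≡ W (mod 10)] no forcing yet in column 1 (carry-in 0); W=9 is free and consistent — try it, so W=9.
Step 3. [col 1: P + Y ≡ W (mod 10)] from column 1 (P=6, W=9, carry-in 0, digits 6,9 already taken and all letters distinct): Y must equal 3 ⇒ Y=3.
Step 4. [col 2: K + M ≡ I (mod 10)] no forcing yet in column 2 (carry-in 0); I=5 is free and consistent — try it ⇒ I=5.
Step 5. [col 2: K + M ≡ I (mod 10)] no forcing yet in column 2 (carry-in 0); K=4 is free and consistent — try it. So K=4.
Step 6. [col 2: K + M ≡ I (mod 10)] column 2: given K=4, I=5, carry-in 0, and digits 3,4,5,6,9 already taken and all letters distinct, K+M≡I (mod 10) forces M=1 ⇒ M=1.
Step 7. [col 3: Z + X ≡ A (mod 10)] column 3: given nothing yet, carry-in 0, and digits 1,3,4,5,6,9 already taken and all letters distinct, Z+X≡A (mod 10) forces A=0. So A=0.
Step 8. [col 3: Z + X ≡ A (mod 10)] several values work for Z in column 3 (Z + X ≡ A (mod 10), carry-in 0); try Z=8. So Z=8.
Step 9. [col 3: Z + X ≡ A (mod 10)] column 3 reads Z+X+carry(0)=A with Z=8, A=0; with digits 0,1,3,4,5,6,8,9 already taken and all letters distinct, the only value for X is 2 ⇒ X=2.
Step 10. [col 6: I + H ≡ X (mod 10)] column 6: given I=5, X=2, carry-in 0, and digits 0,1,2,3,4,5,6,8,9 already taken and all letters distinct, I+H≡X (mod 10) forces H=7. So H=7.

Answer: A=0, H=7, I=5, K=4, M=1, P=6, W=9, X=2, Y=3, Z=8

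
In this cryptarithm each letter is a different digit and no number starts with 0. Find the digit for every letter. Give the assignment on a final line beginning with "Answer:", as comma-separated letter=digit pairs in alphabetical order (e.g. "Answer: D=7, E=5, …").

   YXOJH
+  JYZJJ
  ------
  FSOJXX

Step 1. [col 1: H + J ≡ X (mod 10)] J=8 is one option consistent with column 1 (H + J ≡ X (mod 10), carry-in 0) — take it ⇒ J=8.
Step 2. [col 1: H + J ≡ X (mod 10)] no forcing yet in column 1 (carry-in 0); X=7 is free and consistent — try it ⇒ X=7.
Step 3. [col 1: H + J ≡ X (mod 10)] from column 1 (J=8, X=7, carry-in 0, digits 7,8 already taken and all letters distinct): H must equal 9, so H=9.
Step 4. [F] F is the leading digit of a 6-digit sum of two 5-digit numbers; the final carry is exactly 1 ⇒ F=1.
Step 5. [col 3: O + Z ≡ J (mod 10)] several values work for Z in column 3 (O + Z ≡ J (mod 10), carry-in 1); try Z=4. So Z=4.
Step 6. [col 3: O + Z ≡ J (mod 10)] in column 3 we have O+Z≡J with carry-in 1; given Z=4, J=8 and digits 1,4,7,8,9 already taken and all letters distinct, that pins O to 3 ⇒ O=3.
Step 7. [col 4: X + Y ≡ O (mod 10)] in column 4 we have X+Y≡O with carry-in 0; given X=7, O=3 and digits 1,3,4,7,8,9 already taken and all letters distinct, that pins Y to 6, so Y=6.
Step 8. [col 5: Y + J ≡ S (mod 10)] column 5: given Y=6, J=8, carry-in 1, and digits 1,3,4,6,7,8,9 already taken and all letters distinct, Y+J≡S (mod 10) forces S=5, so S=5.

Answer: F=1, H=9, J=8, O=3, S=5, X=7, Y=6, Z=4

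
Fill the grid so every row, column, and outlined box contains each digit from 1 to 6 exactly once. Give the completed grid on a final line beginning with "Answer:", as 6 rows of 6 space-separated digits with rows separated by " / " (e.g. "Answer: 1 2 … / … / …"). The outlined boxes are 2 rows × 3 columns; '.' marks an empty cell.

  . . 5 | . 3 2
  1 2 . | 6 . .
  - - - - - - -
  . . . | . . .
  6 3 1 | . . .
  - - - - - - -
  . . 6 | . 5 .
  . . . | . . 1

Step 1. [r2c5∈{4}] r2c5's peers cover all but 4 ⇒ r2c5=4.
Step 2. [r4c5∈{2}] only 2 remains possible at r4c5, so r4c5=2.
Step 3. [r1c1∈{4}] only 4 remains possible at r1c1 ⇒ r1c1=4.
Step 4. [r3c6∈{3,4,5,6}] across col 6, 6 lands solely at r3c6 ⇒ r3c6=6.
Step 5. [r3c4∈{1,3,4,5}] row 3 places 3 nowhere but r3c4. So r3c4=3.
Step 6. [r5c6∈{3,4}] r5c6 is the only open cell in col 6 admitting 3. So r5c6=3.
Step 7. [r5c1∈{2}] r5c1 has the single candidate 2, so r5c1=2.
Step 8. [r5c4∈{4}] r5c4's peers cover all but 4 ⇒ r5c4=4.
Step 9. [r6c1∈{3,5}] col 1 places 3 nowhere but r6c1, so r6c1=3.
Step 10. [r6c3∈{4}] r6c3 is down to just 4. So r6c3=4.
Step 11. [r2c6∈{5}] r2c6 has the single candidate 5 ⇒ r2c6=5.
Step 12. [r3c1∈{5}] r3c1 has the single candidate 5 ⇒ r3c1=5.
Step 13. [r6c2∈{5}] r6c2's peers cover all but 5. So r6c2=5.
Step 14. [r1c2∈{6}] only 6 remains possible at r1c2, so r1c2=6.
Step 15. [r6c5∈{6}] nothing but 6 survives at r6c5 ⇒ r6c5=6.
Step 16. [r3c5∈{1}] only 1 remains possible at r3c5, so r3c5=1.
Step 17. [r3c3∈{2}] r3c3's peers cover all but 2, so r3c3=2.
Step 18. [r4c6∈{4}] r4c6's peers cover all but 4 ⇒ r4c6=4.
Step 19. [r1c4∈{1}] r1c4's peers cover all but 1, so r1c4=1.
Step 20. [r4c4∈{5}] r4c4's peers cover all but 5, so r4c4=5.
Step 21. [r3c2∈{4}] only 4 remains possible at r3c2, so r3c2=4.
Step 22. [r5c2∈{1}] nothing but 1 survives at r5c2 ⇒ r5c2=1.
Step 23. [r6c4∈{2}] r6c4 is down to just 2, so r6c4=2.
Step 24. [r2c3∈{3}] r2c3's peers cover all but 3. So r2c3=3.

Answer: 4 6 5 1 3 2 / 1 2 3 6 4 5 / 5 4 2 3 1 6 / 6 3 1 5 2 4 / 2 1 6 4 5 3 / 3 5 4 2 6 1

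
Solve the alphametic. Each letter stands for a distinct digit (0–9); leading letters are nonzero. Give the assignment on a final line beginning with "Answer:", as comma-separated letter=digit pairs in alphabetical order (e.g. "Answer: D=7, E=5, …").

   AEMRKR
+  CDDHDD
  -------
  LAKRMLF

Step 1. [col 1: R + D ≡ F (mod 10)] several values work for F in column 1 (R + D ≡ F (mod 10), carry-in 0); try F=3. So F=3.
Step 2. [col 1: R + D ≡ F (mod 10)] no forcing yet in column 1 (carry-in 0); D=6 is free and consistent — try it. So D=6.
Step 3. [L] L is the leading digit of a 7-digit sum of two 6-digit numbers; the final carry is exactly 1, so L=1.
Step 4. [col 1: R + D ≡ F (mod 10)] in column 1 we have R+D≡F with carry-in 0; given D=6, F=3 and digits 1,3,6 already taken and all letters distinct, that pins R to 7, so R=7.
Step 5. [col 2: K + D ≡ L (mod 10)] in column 2 we have K+D≡L with carry-in 1; given D=6, L=1 and digits 1,3,6,7 already taken and all letters distinct, that pins K to 4 ⇒ K=4.
Step 6. [col 3: R + H ≡ M (mod 10)] M=0 is one option consistent with column 3 (R + H ≡ M (mod 10), carry-in 1) — take it ⇒ M=0.
Step 7. [col 3: R + H ≡ M (mod 10)] in column 3 we have R+H≡M with carry-in 1; given R=7, M=0 and digits 0,1,3,4,6,7 already taken and all letters distinct, that pins H to 2 ⇒ H=2.
Step 8. [col 5: E + D ≡ K (mod 10)] from column 5 (D=6, K=4, carry-in 0, digits 0,1,2,3,4,6,7 already taken and all letters distinct): E must equal 8, so E=8.
Step 9. [col 6: A + C ≡ A (mod 10)] in column 6 we have A+C≡A with carry-in 1; given nothing yet and digits 0,1,2,3,4,6,7,8 already taken and all letters distinct, that pins C to 9. So C=9.
Step 10. [col 6: A + C ≡ A (mod 10)] column 6 reads A+C+carry(1)=A with C=9; with digits 0,1,2,3,4,6,7,8,9 already taken and all letters distinct, the only value for A is 5. So A=5.

Answer: A=5, C=9, D=6, E=8, F=3, H=2, K=4, L=1, M=0, R=7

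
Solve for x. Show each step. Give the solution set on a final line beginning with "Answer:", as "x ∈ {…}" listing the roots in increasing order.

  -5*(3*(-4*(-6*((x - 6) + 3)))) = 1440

Step 1. [-5*(3*(-4*(-6*((x - 6) + 3)))) = 1440] divide by the outer -5. So div: 3*(-4*(-6*((x - 6) + 3))) = -288.
Step 2. [3*(-4*(-6*((x - 6) + 3))) = -288] leading coefficient 3: divide by 3, so div: -4*(-6*((x - 6) + 3)) = -96.
Step 3. [-4*(-6*((x - 6) + 3)) = -96] -4 out front; divide by -4. So div: -6*((x - 6) + 3) = 24.
Step 4. [-6*((x - 6) + 3) = 24] LHS = -6·(…); ÷-6 both sides, so div: (x - 6) + 3 = -4.
Step 5. [(x - 6) + 3 = -4] +3 is outermost — subtract 3 both sides, so sub: x - 6 = -7.
Step 6. [x - 6 = -7] peel the -6: add 6 from each side. So sub: x = -1.

Answer: x ∈ {-1}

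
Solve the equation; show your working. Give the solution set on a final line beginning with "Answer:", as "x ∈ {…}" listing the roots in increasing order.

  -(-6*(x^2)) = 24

Step 1. [-(-6*(x^2)) = 24] flip signs both sides. So neg: -6*(x^2) = -24.
Step 2. [-6*(x^2) = -24] LHS = -6·(…); ÷-6 both sides. So div: x^2 = 4.
Step 3. [x^2 = 4] √ both sides: 4 ≥ 0 gives two branches. So sqrt: x = 2 or -2.

Answer: x ∈ {-2, 2}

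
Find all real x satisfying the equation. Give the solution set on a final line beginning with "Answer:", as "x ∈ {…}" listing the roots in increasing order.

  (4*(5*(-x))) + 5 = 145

Step 1. [(4*(5*(-x))) + 5 = 145] +5 is outermost — subtract 5 both sides ⇒ sub: 4*(5*(-x)) = 140.
Step 2. [4*(5*(-x)) = 140] 4 out front; divide by 4 ⇒ div: 5*(-x) = 35.
Step 3. [5*(-x) = 35] leading coefficient 5: divide by 5. So div: -x = 7.
Step 4. [-x = 7] leading − — multiply by −1, so neg: x = -7.

Answer: x ∈ {-7}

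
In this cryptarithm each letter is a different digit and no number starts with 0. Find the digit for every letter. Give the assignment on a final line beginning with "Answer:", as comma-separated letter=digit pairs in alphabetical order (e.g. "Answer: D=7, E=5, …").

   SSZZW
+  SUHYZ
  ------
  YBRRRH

Step 1. [col 1: W + Z ≡ H (mod 10)] no forcing yet in column 1 (carry-in 0); W=8 is free and consistent — try it, so W=8.
Step 2. [Y] the sum has 6 digits but both addends have 5; that extra leading digit Y is the final carry, namely 1 ⇒ Y=1.
Step 3. [col 1: W + Z ≡ H (mod 10)] Z=4 is one option consistent with column 1 (W + Z ≡ H (mod 10), carry-in 0) — take it. So Z=4.
Step 4. [col 1: W + Z ≡ H (mod 10)] in column 1 we have W+Z≡H with carry-in 0; given W=8, Z=4 and digits 1,4,8 already taken and all letters distinct, that pins H to 2. So H=2.
Step 5. [col 2: Z + Y ≡ R (mod 10)] in column 2 we have Z+Y≡R with carry-in 1; given Z=4, Y=1 and digits 1,2,4,8 already taken and all letters distinct, that pins R to 6. So R=6.
Step 6. [col 4: S + U ≡ R (mod 10)] column 4 (S + U ≡ R (mod 10), carry-in 0) doesn't pin U yet; pick U=9 and continue ⇒ U=9.
Step 7. [col 4: S + U ≡ R (mod 10)] column 4 reads S+U+carry(0)=R with U=9, R=6; with digits 1,2,4,6,8,9 already taken and all letters distinct, the only value for S is 7, so S=7.
Step 8. [col 5: S + S ≡ B (mod 10)] in column 5 we have S+S≡B with carry-in 1; given S=7 and digits 1,2,4,6,7,8,9 already taken and all letters distinct, that pins B to 5. So B=5.

Answer: B=5, H=2, R=6, S=7, U=9, W=8, Y=1, Z=4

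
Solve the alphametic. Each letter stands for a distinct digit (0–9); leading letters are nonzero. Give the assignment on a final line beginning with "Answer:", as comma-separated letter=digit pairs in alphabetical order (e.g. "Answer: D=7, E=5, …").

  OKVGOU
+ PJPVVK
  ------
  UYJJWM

Step 1. [col 1: U + K ≡ M (mod 10)] column 1 (U + K ≡ M (mod 10), carry-in 0) doesn't pin K yet; pick K=1 and continue, so K=1.
Step 2. [col 1: U + K ≡ M (mod 10)] no forcing yet in column 1 (carry-in 0); M=9 is free and consistent — try it. So M=9.
Step 3. [col 1: U + K ≡ M (mod 10)] in column 1 we have U+K≡M with carry-in 0; given K=1, M=9 and digits 1,9 already taken and all letters distinct, that pins U to 8. So U=8.
Step 4. [col 2: O + V ≡ W (mod 10)] several values work for O in column 2 (O + V ≡ W (mod 10), carry-in 0); try O=3. So O=3.
Step 5. [col 2: O + V ≡ W (mod 10)] column 2 (O + V ≡ W (mod 10), carry-in 0) doesn't pin V yet; pick V=4 and continue ⇒ V=4.
Step 6. [col 2: O + V ≡ W (mod 10)] in column 2 we have O+V≡W with carry-in 0; given O=3, V=4 and digits 1,3,4,8,9 already taken and all letters distinct, that pins W to 7 ⇒ W=7.
Step 7. [col 3: G + V ≡ J (mod 10)] no forcing yet in column 3 (carry-in 0); J=0 is free and consistent — try it, so J=0.
Step 8. [col 3: G + V ≡ J (mod 10)] in column 3 we have G+V≡J with carry-in 0; given V=4, J=0 and digits 0,1,3,4,7,8,9 already taken and all letters distinct, that pins G to 6. So G=6.
Step 9. [col 4: V + P ≡ J (mod 10)] column 4 reads V+P+carry(1)=J with V=4, J=0; with digits 0,1,3,4,6,7,8,9 already taken and all letters distinct, the only value for P is 5. So P=5.
Step 10. [col 5: K + J ≡ Y (mod 10)] column 5: given K=1, J=0, carry-in 1, and digits 0,1,3,4,5,6,7,8,9 already taken and all letters distinct, K+J≡Y (mod 10) forces Y=2 ⇒ Y=2.

Answer: G=6, J=0, K=1, M=9, O=3, P=5, U=8, V=4, W=7, Y=2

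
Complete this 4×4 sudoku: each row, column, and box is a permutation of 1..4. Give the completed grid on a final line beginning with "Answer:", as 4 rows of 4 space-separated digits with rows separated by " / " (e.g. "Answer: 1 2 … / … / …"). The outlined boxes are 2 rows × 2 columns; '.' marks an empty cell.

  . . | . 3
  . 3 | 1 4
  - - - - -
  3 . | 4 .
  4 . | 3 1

Step 1. [r4c2∈{2}] nothing but 2 survives at r4c2 ⇒ r4c2=2.
Step 2. [r1c1∈{1,2}] in col 1, 1 fits only at r1c1. So r1c1=1.
Step 3. [r1c3∈{2}] nothing but 2 survives at r1c3. So r1c3=2.
Step 4. [r3c2∈{1}] r3c2 has the single candidate 1. So r3c2=1.
Step 5. [r2c1∈{2}] nothing but 2 survives at r2c1 ⇒ r2c1=2.
Step 6. [r1c2∈{4}] r1c2's peers cover all but 4, so r1c2=4.
Step 7. [r3c4∈{2}] only 2 remains possible at r3c4, so r3c4=2.

Answer: 1 4 2 3 / 2 3 1 4 / 3 1 4 2 / 4 2 3 1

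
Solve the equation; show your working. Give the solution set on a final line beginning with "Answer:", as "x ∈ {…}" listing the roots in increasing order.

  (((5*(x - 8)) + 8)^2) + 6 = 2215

Step 1. [(((5*(x - 8)) + 8)^2) + 6 = 2215] 6 comes off first (subtract 6), so sub: ((5*(x - 8)) + 8)^2 = 2209.
Step 2. [((5*(x - 8)) + 8)^2 = 2209] √ both sides: 2209 ≥ 0 gives two branches ⇒ sqrt: (5*(x - 8)) + 8 = 47 or -47.
Step 3. [(5*(x - 8)) + 8 = 47 or -47] +8 is outermost — subtract 8 both sides ⇒ sub: 5*(x - 8) = 39 or -55.
Step 4. [5*(x - 8) = 39 or -55] LHS = 5·(…); ÷5 both sides ⇒ div: x - 8 = 39/5 or -11.
Step 5. [x - 8 = 39/5 or -11] -8 is outermost — add 8 both sides ⇒ sub: x = 79/5 or -3.

Answer: x ∈ {-3, 79/5}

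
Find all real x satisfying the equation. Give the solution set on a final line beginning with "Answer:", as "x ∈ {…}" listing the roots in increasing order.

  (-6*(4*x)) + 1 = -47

Step 1. [(-6*(4*x)) + 1 = -47] +1 is outermost — subtract 1 both sides. So sub: -6*(4*x) = -48.
Step 2. [-6*(4*x) = -48] LHS = -6·(…); ÷-6 both sides. So div: 4*x = 8.
Step 3. [4*x = 8] leading coefficient 4: divide by 4, so div: x = 2.

Answer: x ∈ {2}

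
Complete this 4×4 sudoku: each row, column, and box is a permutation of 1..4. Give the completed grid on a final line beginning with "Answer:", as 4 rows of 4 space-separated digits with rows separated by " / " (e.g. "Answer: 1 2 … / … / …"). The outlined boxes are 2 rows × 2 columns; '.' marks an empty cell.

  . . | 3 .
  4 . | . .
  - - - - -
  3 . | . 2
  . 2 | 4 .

Step 1. [r2c4∈{1}] nothing but 1 survives at r2c4. So r2c4=1.
Step 2. [r1c2∈{1}] r1c2 is down to just 1 ⇒ r1c2=1.
Step 3. [r3c3∈{1}] nothing but 1 survives at r3c3, so r3c3=1.
Step 4. [r2c2∈{3}] nothing but 3 survives at r2c2, so r2c2=3.
Step 5. [r2c3∈{2}] nothing but 2 survives at r2c3, so r2c3=2.
Step 6. [r3c2∈{4}] r3c2 is down to just 4, so r3c2=4.
Step 7. [r1c1∈{2}] only 2 remains possible at r1c1. So r1c1=2.
Step 8. [r4c1∈{1}] nothing but 1 survives at r4c1, so r4c1=1.
Step 9. [r1c4∈{4}] r1c4 has the single candidate 4. So r1c4=4.
Step 10. [r4c4∈{3}] r4c4 has the single candidate 3, so r4c4=3.

Answer: 2 1 3 4 / 4 3 2 1 / 3 4 1 2 / 1 2 4 3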